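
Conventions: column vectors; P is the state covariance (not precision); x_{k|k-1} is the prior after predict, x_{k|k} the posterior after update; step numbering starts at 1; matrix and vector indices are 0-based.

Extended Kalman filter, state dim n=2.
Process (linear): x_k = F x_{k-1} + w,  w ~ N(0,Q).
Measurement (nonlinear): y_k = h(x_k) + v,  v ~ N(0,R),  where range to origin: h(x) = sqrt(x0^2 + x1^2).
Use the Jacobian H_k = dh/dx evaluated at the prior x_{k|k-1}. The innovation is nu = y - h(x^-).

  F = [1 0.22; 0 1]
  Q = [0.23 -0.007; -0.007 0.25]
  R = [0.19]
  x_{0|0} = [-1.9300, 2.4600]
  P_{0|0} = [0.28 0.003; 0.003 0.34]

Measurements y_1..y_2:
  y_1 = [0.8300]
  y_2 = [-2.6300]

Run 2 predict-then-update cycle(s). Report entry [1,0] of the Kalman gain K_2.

K[1,0] = 0.6008

step 1: x^-=[-1.3888, 2.4600]  P^-=[0.5278 0.0708; 0.0708 0.5900]  H_jac=[-0.4916 0.8708]  S=[0.7043]  K=[-0.2808; 0.6800]  nu=[-1.9950]  x^+=[-0.8285, 1.1034]  P^+=[0.4722 0.2053; 0.2053 0.2643]
step 2: x^-=[-0.5858, 1.1034]  P^-=[0.8054 0.2565; 0.2565 0.5143]  H_jac=[-0.4689 0.8832]  S=[0.5559]  K=[-0.2719; 0.6008]  nu=[-3.8792]  x^+=[0.4689, -1.2274]  P^+=[0.7643 0.3473; 0.3473 0.3136]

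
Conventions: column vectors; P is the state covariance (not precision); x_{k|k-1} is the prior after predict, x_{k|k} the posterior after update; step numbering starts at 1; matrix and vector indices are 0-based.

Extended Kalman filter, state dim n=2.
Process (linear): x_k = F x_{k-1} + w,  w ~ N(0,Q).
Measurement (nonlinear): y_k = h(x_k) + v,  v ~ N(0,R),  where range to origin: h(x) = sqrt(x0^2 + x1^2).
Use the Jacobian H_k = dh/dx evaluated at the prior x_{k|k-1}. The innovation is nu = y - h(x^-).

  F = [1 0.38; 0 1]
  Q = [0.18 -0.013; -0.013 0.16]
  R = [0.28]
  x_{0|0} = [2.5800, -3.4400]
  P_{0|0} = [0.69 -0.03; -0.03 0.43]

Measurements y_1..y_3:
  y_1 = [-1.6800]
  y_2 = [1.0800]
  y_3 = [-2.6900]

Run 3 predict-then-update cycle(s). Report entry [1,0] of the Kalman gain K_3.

step 1: x^-=[1.2728, -3.4400]  P^-=[0.9093 0.1204; 0.1204 0.5900]  H_jac=[0.3470 -0.9379]  S=[0.8301]  K=[0.2441; -0.6163]  nu=[-5.3479]  x^+=[-0.0326, -0.1442]  P^+=[0.8598 0.2453; 0.2453 0.2747]
step 2: x^-=[-0.0874, -0.1442]  P^-=[1.2659 0.3367; 0.3367 0.4347]  H_jac=[-0.5182 -0.8553]  S=[1.2363]  K=[-0.7635; -0.4419]  nu=[0.9114]  x^+=[-0.7832, -0.5469]  P^+=[0.5453 -0.0804; -0.0804 0.1934]
step 3: x^-=[-0.9910, -0.5469]  P^-=[0.6921 -0.0199; -0.0199 0.3534]  H_jac=[-0.8755 -0.4832]  S=[0.8761]  K=[-0.6806; -0.1750]  nu=[-3.8219]  x^+=[1.6102, 0.1218]  P^+=[0.2862 -0.1243; -0.1243 0.3265]

K[1,0] = -0.1750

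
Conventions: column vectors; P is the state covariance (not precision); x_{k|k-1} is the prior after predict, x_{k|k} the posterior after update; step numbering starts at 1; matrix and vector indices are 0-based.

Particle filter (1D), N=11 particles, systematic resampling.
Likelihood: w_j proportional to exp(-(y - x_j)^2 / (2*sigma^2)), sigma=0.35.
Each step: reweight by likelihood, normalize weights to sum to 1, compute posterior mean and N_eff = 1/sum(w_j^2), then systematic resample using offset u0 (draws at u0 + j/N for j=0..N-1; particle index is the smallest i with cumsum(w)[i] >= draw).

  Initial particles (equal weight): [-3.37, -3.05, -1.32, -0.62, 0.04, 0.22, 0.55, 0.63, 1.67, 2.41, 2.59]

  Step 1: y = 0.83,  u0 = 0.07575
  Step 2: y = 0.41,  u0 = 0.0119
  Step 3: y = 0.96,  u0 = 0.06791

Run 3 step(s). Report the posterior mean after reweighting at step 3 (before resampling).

post_mean = 0.5798

step 1: w=[0.0000, 0.0000, 0.0000, 0.0001, 0.0406, 0.1135, 0.3764, 0.4403, 0.0291, 0.0000, 0.0000]  mean=0.5596  Neff=2.8497  idx=[5, 6, 6, 6, 6, 6, 7, 7, 7, 7, 8]
step 2: w=[0.0985, 0.1053, 0.1053, 0.1053, 0.1053, 0.1053, 0.0937, 0.0937, 0.0937, 0.0937, 0.0002]  mean=0.5477  Neff=9.9730  idx=[0, 1, 1, 2, 3, 4, 5, 6, 7, 8, 9]
step 3: w=[0.0188, 0.0885, 0.0885, 0.0885, 0.0885, 0.0885, 0.0885, 0.1126, 0.1126, 0.1126, 0.1126]  mean=0.5798  Neff=10.2007  idx=[1, 2, 3, 4, 5, 6, 7, 8, 9, 9, 10]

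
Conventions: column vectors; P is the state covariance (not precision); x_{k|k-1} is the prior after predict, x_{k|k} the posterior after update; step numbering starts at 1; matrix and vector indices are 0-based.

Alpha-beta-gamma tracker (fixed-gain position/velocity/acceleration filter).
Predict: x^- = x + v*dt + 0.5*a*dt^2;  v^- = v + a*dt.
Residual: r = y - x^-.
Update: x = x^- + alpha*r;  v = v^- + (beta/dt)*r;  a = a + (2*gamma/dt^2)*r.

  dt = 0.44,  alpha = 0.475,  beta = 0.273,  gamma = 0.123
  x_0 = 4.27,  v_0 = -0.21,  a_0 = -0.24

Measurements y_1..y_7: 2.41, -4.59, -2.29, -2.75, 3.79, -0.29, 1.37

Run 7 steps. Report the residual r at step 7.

step 1: x_pred=4.1544  r=-1.7444  x^+=3.3258  v^+=-1.3979  a^+=-2.4565
step 2: x_pred=2.4729  r=-7.0629  x^+=-0.8820  v^+=-6.8610  a^+=-11.4311
step 3: x_pred=-5.0073  r=2.7173  x^+=-3.7166  v^+=-10.2047  a^+=-7.9783
step 4: x_pred=-8.9790  r=6.2290  x^+=-6.0202  v^+=-9.8503  a^+=-0.0634
step 5: x_pred=-10.3605  r=14.1505  x^+=-3.6390  v^+=-1.0985  a^+=17.9171
step 6: x_pred=-2.3880  r=2.0980  x^+=-1.3914  v^+=8.0867  a^+=20.5829
step 7: x_pred=4.1591  r=-2.7891  x^+=2.8343  v^+=15.4127  a^+=17.0389

resid = -2.7891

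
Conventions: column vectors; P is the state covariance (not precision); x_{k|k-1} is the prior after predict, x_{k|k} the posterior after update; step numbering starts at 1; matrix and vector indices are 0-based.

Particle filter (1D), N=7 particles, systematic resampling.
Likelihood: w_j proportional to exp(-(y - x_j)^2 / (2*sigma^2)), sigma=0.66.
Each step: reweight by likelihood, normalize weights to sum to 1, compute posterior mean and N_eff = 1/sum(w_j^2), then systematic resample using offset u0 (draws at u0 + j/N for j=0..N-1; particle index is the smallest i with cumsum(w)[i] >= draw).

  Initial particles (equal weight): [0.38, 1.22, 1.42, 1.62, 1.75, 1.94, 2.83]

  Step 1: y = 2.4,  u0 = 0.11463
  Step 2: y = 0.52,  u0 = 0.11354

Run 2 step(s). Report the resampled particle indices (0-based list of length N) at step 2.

step 1: w=[0.0028, 0.0622, 0.1022, 0.1531, 0.1895, 0.2414, 0.2489]  mean=1.9741  Neff=5.1591  idx=[2, 3, 4, 5, 5, 6, 6]
step 2: w=[0.3861, 0.2440, 0.1723, 0.0967, 0.0967, 0.0021, 0.0021]  mean=1.6322  Neff=3.8913  idx=[0, 0, 1, 1, 2, 3, 4]

resampled_idx = [0, 0, 1, 1, 2, 3, 4]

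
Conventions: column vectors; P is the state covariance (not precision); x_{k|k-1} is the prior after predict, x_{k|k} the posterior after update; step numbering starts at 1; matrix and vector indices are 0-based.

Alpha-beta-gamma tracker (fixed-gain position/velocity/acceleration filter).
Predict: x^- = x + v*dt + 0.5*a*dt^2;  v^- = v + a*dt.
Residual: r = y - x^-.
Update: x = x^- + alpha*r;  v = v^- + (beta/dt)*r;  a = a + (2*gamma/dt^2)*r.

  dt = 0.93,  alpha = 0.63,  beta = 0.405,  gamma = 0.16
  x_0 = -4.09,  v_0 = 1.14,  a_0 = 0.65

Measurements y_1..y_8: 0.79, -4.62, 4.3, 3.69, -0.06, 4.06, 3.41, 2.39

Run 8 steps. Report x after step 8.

x_post = 1.7864

step 1: x_pred=-2.7487  r=3.5387  x^+=-0.5193  v^+=3.2856  a^+=1.9593
step 2: x_pred=3.3835  r=-8.0035  x^+=-1.6587  v^+=1.6223  a^+=-1.0019
step 3: x_pred=-0.5833  r=4.8833  x^+=2.4932  v^+=2.8171  a^+=0.8048
step 4: x_pred=5.4611  r=-1.7711  x^+=4.3453  v^+=2.7943  a^+=0.1495
step 5: x_pred=7.0086  r=-7.0686  x^+=2.5554  v^+=-0.1449  a^+=-2.4658
step 6: x_pred=1.3543  r=2.7057  x^+=3.0589  v^+=-1.2598  a^+=-1.4647
step 7: x_pred=1.2539  r=2.1561  x^+=2.6122  v^+=-1.6830  a^+=-0.6669
step 8: x_pred=0.7586  r=1.6314  x^+=1.7864  v^+=-1.5928  a^+=-0.0634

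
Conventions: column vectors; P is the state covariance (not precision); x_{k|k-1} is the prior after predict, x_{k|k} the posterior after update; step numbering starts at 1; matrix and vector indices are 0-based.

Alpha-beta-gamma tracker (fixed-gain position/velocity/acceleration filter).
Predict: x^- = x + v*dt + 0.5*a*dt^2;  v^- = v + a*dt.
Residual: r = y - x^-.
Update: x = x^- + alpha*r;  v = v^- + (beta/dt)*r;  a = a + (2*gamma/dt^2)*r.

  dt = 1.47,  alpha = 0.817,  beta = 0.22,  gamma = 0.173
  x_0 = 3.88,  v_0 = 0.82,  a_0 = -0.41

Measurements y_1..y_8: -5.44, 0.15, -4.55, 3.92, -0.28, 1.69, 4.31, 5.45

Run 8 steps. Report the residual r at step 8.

step 1: x_pred=4.6424  r=-10.0824  x^+=-3.5949  v^+=-1.2916  a^+=-2.0244
step 2: x_pred=-7.6809  r=7.8309  x^+=-1.2830  v^+=-3.0955  a^+=-0.7705
step 3: x_pred=-6.6659  r=2.1159  x^+=-4.9372  v^+=-3.9115  a^+=-0.4317
step 4: x_pred=-11.1536  r=15.0736  x^+=1.1615  v^+=-2.2902  a^+=1.9818
step 5: x_pred=-0.0638  r=-0.2162  x^+=-0.2404  v^+=0.5907  a^+=1.9472
step 6: x_pred=2.7318  r=-1.0418  x^+=1.8807  v^+=3.2972  a^+=1.7804
step 7: x_pred=8.6512  r=-4.3412  x^+=5.1044  v^+=5.2647  a^+=1.0853
step 8: x_pred=14.0162  r=-8.5662  x^+=7.0176  v^+=5.5781  a^+=-0.2863

resid = -8.5662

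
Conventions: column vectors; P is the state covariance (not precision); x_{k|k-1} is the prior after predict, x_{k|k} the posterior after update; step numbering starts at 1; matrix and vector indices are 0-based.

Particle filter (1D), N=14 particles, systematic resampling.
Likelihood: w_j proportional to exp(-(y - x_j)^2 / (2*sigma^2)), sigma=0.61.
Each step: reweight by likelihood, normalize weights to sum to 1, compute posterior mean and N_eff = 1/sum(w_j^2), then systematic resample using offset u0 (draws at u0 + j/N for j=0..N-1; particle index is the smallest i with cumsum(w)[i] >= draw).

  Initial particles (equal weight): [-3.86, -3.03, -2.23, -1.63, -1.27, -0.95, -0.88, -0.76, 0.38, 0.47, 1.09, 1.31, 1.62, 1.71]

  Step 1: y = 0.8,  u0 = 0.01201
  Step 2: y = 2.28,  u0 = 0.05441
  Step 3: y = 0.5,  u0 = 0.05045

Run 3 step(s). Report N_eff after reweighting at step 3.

N_eff = 10.8047

step 1: w=[0.0000, 0.0000, 0.0000, 0.0001, 0.0008, 0.0040, 0.0055, 0.0093, 0.1941, 0.2125, 0.2197, 0.1734, 0.0997, 0.0808]  mean=0.9231  Neff=5.6250  idx=[7, 8, 8, 9, 9, 9, 10, 10, 10, 11, 11, 11, 12, 13]
step 2: w=[0.0000, 0.0031, 0.0031, 0.0048, 0.0048, 0.0048, 0.0585, 0.0585, 0.0585, 0.1107, 0.1107, 0.1107, 0.2184, 0.2534]  mean=1.4226  Neff=6.2877  idx=[6, 7, 9, 9, 10, 10, 11, 12, 12, 12, 13, 13, 13, 13]
step 3: w=[0.1411, 0.1411, 0.0933, 0.0933, 0.0933, 0.0933, 0.0933, 0.0418, 0.0418, 0.0418, 0.0315, 0.0315, 0.0315, 0.0315]  mean=1.3371  Neff=10.8047  idx=[0, 0, 1, 1, 2, 3, 4, 4, 5, 6, 7, 9, 11, 13]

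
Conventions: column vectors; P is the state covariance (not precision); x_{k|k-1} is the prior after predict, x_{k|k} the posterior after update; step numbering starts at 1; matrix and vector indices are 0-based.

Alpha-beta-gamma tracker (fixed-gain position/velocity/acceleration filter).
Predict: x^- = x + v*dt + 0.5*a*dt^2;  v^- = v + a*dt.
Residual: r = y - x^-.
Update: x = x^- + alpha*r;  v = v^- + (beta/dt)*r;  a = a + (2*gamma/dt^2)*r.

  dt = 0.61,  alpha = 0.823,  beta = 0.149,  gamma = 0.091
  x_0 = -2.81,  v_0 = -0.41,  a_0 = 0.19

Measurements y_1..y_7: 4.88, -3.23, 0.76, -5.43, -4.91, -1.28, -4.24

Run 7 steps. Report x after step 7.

step 1: x_pred=-3.0248  r=7.9048  x^+=3.4809  v^+=1.6367  a^+=4.0563
step 2: x_pred=5.2339  r=-8.4639  x^+=-1.7319  v^+=2.0437  a^+=-0.0835
step 3: x_pred=-0.5008  r=1.2608  x^+=0.5368  v^+=2.3007  a^+=0.5332
step 4: x_pred=2.0395  r=-7.4695  x^+=-4.1079  v^+=0.8014  a^+=-3.1203
step 5: x_pred=-4.1996  r=-0.7104  x^+=-4.7843  v^+=-1.2755  a^+=-3.4678
step 6: x_pred=-6.2075  r=4.9275  x^+=-2.1522  v^+=-2.1872  a^+=-1.0576
step 7: x_pred=-3.6831  r=-0.5569  x^+=-4.1414  v^+=-2.9684  a^+=-1.3300

x_post = -4.1414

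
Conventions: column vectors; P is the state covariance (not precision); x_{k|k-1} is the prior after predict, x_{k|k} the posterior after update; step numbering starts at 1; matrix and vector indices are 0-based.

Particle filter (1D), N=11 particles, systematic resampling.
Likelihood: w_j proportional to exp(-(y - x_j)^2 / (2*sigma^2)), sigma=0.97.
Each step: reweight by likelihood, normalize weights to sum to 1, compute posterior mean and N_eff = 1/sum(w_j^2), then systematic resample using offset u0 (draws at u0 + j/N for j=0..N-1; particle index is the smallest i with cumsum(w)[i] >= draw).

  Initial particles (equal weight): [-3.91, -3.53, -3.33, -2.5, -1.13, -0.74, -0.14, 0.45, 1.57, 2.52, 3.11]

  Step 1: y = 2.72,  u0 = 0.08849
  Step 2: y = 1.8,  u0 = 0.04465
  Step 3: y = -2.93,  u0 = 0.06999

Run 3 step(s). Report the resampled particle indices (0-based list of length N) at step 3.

resampled_idx = [0, 0, 0, 1, 1, 1, 1, 2, 2, 2, 2]

step 1: w=[0.0000, 0.0000, 0.0000, 0.0000, 0.0002, 0.0007, 0.0052, 0.0261, 0.2000, 0.3953, 0.3725]  mean=2.4790  Neff=2.9785  idx=[8, 8, 9, 9, 9, 9, 10, 10, 10, 10, 10]
step 2: w=[0.1391, 0.1391, 0.1086, 0.1086, 0.1086, 0.1086, 0.0575, 0.0575, 0.0575, 0.0575, 0.0575]  mean=2.4253  Neff=9.7660  idx=[0, 0, 1, 2, 3, 4, 4, 5, 7, 8, 10]
step 3: w=[0.3297, 0.3297, 0.3297, 0.0022, 0.0022, 0.0022, 0.0022, 0.0022, 0.0001, 0.0001, 0.0001]  mean=1.5806  Neff=3.0671  idx=[0, 0, 0, 1, 1, 1, 1, 2, 2, 2, 2]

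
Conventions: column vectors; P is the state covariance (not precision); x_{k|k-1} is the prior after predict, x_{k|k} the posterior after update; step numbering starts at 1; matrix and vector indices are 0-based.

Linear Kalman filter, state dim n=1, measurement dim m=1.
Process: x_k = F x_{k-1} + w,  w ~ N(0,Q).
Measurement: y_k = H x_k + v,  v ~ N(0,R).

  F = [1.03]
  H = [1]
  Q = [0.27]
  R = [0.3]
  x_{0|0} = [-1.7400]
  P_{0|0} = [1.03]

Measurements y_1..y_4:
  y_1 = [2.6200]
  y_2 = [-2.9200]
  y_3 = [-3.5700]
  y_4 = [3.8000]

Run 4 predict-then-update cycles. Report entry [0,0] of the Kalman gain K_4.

K[0,0] = 0.6077

step 1: x^-=[-1.7922]  P^-=[1.3627]  S=[1.6627]  K=[0.8196]  nu=[4.4122]  x^+=[1.8239]  P^+=[0.2459]
step 2: x^-=[1.8786]  P^-=[0.5308]  S=[0.8308]  K=[0.6389]  nu=[-4.7986]  x^+=[-1.1873]  P^+=[0.1917]
step 3: x^-=[-1.2229]  P^-=[0.4733]  S=[0.7733]  K=[0.6121]  nu=[-2.3471]  x^+=[-2.6595]  P^+=[0.1836]
step 4: x^-=[-2.7393]  P^-=[0.4648]  S=[0.7648]  K=[0.6077]  nu=[6.5393]  x^+=[1.2349]  P^+=[0.1823]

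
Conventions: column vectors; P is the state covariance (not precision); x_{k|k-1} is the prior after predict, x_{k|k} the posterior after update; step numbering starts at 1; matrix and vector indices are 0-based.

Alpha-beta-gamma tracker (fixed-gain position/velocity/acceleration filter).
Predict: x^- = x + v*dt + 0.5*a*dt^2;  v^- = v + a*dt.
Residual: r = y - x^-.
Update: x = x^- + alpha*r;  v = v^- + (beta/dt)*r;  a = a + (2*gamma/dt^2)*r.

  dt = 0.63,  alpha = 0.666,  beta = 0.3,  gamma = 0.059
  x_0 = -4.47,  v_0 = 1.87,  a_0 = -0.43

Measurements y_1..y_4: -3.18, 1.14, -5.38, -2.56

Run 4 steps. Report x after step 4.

x_post = -2.7904

step 1: x_pred=-3.3772  r=0.1972  x^+=-3.2459  v^+=1.6930  a^+=-0.3714
step 2: x_pred=-2.2530  r=3.3930  x^+=0.0067  v^+=3.0748  a^+=0.6374
step 3: x_pred=2.0703  r=-7.4503  x^+=-2.8916  v^+=-0.0715  a^+=-1.5776
step 4: x_pred=-3.2497  r=0.6897  x^+=-2.7904  v^+=-0.7370  a^+=-1.3726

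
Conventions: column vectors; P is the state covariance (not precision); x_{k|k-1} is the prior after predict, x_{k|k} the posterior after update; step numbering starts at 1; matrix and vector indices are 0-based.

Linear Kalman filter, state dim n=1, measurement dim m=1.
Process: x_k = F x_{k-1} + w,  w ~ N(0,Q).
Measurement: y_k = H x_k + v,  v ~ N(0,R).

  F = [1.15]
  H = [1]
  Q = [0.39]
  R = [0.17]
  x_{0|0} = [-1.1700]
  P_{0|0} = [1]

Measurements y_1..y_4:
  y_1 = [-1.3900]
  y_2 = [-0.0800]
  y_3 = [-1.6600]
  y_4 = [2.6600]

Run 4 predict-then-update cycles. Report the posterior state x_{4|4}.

x_post = [1.6730]

step 1: x^-=[-1.3455]  P^-=[1.7125]  S=[1.8825]  K=[0.9097]  nu=[-0.0445]  x^+=[-1.3860]  P^+=[0.1546]
step 2: x^-=[-1.5939]  P^-=[0.5945]  S=[0.7645]  K=[0.7776]  nu=[1.5139]  x^+=[-0.4166]  P^+=[0.1322]
step 3: x^-=[-0.4791]  P^-=[0.5648]  S=[0.7348]  K=[0.7687]  nu=[-1.1809]  x^+=[-1.3868]  P^+=[0.1307]
step 4: x^-=[-1.5948]  P^-=[0.5628]  S=[0.7328]  K=[0.7680]  nu=[4.2548]  x^+=[1.6730]  P^+=[0.1306]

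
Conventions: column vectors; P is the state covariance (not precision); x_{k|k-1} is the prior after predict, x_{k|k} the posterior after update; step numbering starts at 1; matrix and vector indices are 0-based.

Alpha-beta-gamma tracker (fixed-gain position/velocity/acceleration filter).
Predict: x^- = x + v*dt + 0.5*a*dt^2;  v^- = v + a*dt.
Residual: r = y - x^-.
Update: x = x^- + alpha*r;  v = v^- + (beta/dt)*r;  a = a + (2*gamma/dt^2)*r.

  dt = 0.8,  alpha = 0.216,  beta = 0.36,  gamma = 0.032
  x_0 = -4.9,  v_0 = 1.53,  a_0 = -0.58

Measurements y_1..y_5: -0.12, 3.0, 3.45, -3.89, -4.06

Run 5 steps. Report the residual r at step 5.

resid = -8.2532

step 1: x_pred=-3.8616  r=3.7416  x^+=-3.0534  v^+=2.7497  a^+=-0.2058
step 2: x_pred=-0.9195  r=3.9195  x^+=-0.0729  v^+=4.3488  a^+=0.1861
step 3: x_pred=3.4657  r=-0.0157  x^+=3.4623  v^+=4.4906  a^+=0.1845
step 4: x_pred=7.1139  r=-11.0039  x^+=4.7371  v^+=-0.3135  a^+=-0.9159
step 5: x_pred=4.1932  r=-8.2532  x^+=2.4105  v^+=-4.7601  a^+=-1.7412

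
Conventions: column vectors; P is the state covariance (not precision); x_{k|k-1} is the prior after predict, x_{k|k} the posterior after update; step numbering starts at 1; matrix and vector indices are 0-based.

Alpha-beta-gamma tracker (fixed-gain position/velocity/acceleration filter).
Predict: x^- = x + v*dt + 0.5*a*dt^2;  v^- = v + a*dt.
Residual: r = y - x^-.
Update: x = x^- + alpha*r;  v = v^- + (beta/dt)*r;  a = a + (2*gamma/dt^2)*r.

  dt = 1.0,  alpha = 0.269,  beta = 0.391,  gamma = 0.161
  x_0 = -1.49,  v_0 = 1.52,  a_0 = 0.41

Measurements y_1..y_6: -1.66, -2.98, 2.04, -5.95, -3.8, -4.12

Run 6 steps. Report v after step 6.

step 1: x_pred=0.2350  r=-1.8950  x^+=-0.2748  v^+=1.1891  a^+=-0.2002
step 2: x_pred=0.8142  r=-3.7942  x^+=-0.2064  v^+=-0.4947  a^+=-1.4219
step 3: x_pred=-1.4121  r=3.4521  x^+=-0.4835  v^+=-0.5668  a^+=-0.3104
step 4: x_pred=-1.2055  r=-4.7445  x^+=-2.4818  v^+=-2.7323  a^+=-1.8381
step 5: x_pred=-6.1331  r=2.3331  x^+=-5.5055  v^+=-3.6582  a^+=-1.0868
step 6: x_pred=-9.7071  r=5.5871  x^+=-8.2041  v^+=-2.5604  a^+=0.7122

v_post = -2.5604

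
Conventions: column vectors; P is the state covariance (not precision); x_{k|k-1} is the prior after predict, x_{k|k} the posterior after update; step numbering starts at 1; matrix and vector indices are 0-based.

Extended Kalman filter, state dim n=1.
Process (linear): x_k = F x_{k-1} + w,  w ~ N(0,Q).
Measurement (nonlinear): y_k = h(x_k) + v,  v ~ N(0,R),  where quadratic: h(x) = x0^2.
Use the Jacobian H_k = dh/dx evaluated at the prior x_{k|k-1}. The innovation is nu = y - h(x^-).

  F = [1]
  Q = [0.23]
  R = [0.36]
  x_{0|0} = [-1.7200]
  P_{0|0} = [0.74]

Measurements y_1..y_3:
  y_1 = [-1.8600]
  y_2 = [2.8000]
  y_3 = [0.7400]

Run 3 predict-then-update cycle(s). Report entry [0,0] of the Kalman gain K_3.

step 1: x^-=[-1.7200]  P^-=[0.9700]  H_jac=[-3.4400]  S=[11.8386]  K=[-0.2819]  nu=[-4.8184]  x^+=[-0.3619]  P^+=[0.0295]
step 2: x^-=[-0.3619]  P^-=[0.2595]  H_jac=[-0.7238]  S=[0.4959]  K=[-0.3787]  nu=[2.6690]  x^+=[-1.3727]  P^+=[0.1884]
step 3: x^-=[-1.3727]  P^-=[0.4184]  H_jac=[-2.7454]  S=[3.5133]  K=[-0.3269]  nu=[-1.1443]  x^+=[-0.9986]  P^+=[0.0429]

K[0,0] = -0.3269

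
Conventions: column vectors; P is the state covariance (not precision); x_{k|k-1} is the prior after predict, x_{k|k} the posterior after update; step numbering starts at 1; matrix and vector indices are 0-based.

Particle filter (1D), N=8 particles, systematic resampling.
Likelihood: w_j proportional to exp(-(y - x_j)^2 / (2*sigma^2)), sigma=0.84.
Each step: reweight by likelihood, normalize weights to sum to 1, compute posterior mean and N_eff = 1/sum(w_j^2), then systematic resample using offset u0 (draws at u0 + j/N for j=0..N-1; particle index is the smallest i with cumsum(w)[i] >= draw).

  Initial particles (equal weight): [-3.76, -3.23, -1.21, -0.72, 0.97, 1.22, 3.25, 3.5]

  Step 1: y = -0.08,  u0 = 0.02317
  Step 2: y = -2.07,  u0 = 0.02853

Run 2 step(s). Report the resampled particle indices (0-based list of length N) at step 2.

resampled_idx = [0, 0, 0, 1, 1, 2, 3, 4]

step 1: w=[0.0000, 0.0005, 0.2114, 0.3909, 0.2392, 0.1578, 0.0002, 0.0001]  mean=-0.1135  Neff=3.5768  idx=[2, 2, 3, 3, 3, 4, 4, 5]
step 2: w=[0.2943, 0.2943, 0.1366, 0.1366, 0.1366, 0.0007, 0.0007, 0.0002]  mean=-1.0055  Neff=4.3637  idx=[0, 0, 0, 1, 1, 2, 3, 4]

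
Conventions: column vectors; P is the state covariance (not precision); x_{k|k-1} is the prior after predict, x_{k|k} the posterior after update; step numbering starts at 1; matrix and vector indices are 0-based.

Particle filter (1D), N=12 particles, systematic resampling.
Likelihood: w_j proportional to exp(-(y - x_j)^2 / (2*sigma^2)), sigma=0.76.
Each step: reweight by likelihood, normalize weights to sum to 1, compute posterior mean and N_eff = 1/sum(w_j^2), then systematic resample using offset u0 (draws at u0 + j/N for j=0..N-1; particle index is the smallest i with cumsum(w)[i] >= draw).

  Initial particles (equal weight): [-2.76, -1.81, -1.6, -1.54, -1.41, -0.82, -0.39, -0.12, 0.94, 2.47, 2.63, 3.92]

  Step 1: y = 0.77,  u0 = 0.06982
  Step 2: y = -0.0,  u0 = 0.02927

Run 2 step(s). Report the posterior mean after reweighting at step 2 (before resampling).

post_mean = 0.2052

step 1: w=[0.0000, 0.0015, 0.0037, 0.0048, 0.0079, 0.0541, 0.1505, 0.2431, 0.4706, 0.0395, 0.0241, 0.0001]  mean=0.4445  Neff=3.2426  idx=[5, 6, 7, 7, 7, 8, 8, 8, 8, 8, 8, 10]
step 2: w=[0.0777, 0.1219, 0.1373, 0.1373, 0.1373, 0.0647, 0.0647, 0.0647, 0.0647, 0.0647, 0.0647, 0.0003]  mean=0.2052  Neff=9.7506  idx=[0, 1, 1, 2, 3, 3, 4, 5, 6, 7, 8, 10]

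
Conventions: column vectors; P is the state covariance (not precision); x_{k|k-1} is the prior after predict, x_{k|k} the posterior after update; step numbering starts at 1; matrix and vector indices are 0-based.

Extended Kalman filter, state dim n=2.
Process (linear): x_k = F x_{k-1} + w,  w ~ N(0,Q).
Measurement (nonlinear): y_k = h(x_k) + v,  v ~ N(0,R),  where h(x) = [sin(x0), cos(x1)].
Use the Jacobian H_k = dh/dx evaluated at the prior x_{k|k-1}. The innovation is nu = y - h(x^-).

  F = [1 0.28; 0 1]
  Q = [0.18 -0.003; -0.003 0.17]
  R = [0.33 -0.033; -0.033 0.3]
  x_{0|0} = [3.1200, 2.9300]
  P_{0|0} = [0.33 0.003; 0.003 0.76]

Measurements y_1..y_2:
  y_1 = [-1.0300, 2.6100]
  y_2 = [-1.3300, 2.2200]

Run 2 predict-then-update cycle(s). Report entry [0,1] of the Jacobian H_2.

H_jac[0,1] = 0.0000

step 1: x^-=[3.9404, 2.9300]  P^-=[0.5713 0.2128; 0.2128 0.9300]  H_jac=[-0.6976 0.0000; 0.0000 -0.2100]  S=[0.6080 -0.0018; -0.0018 0.3410]  K=[-0.6558 -0.1346; -0.2459 -0.5741]  nu=[-0.3135, 3.5877]  x^+=[3.6632, 0.9475]  P^+=[0.3039 0.0892; 0.0892 0.7814]
step 2: x^-=[3.9285, 0.9475]  P^-=[0.5951 0.3049; 0.3049 0.9514]  H_jac=[-0.7060 0.0000; 0.0000 -0.8120]  S=[0.6266 0.1418; 0.1418 0.9273]  K=[-0.6319 -0.1704; -0.1606 -0.8085]  nu=[-0.6218, 1.6363]  x^+=[4.0427, -0.2756]  P^+=[0.2874 0.0373; 0.0373 0.2922]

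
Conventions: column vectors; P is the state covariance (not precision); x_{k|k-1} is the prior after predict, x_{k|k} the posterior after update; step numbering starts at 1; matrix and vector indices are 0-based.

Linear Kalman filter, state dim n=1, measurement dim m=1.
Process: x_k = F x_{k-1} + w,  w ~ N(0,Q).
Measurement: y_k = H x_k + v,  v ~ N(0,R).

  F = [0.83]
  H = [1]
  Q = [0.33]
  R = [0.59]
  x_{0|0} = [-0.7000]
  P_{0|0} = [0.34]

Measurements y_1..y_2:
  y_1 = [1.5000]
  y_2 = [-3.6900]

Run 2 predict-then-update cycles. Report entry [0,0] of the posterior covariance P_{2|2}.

step 1: x^-=[-0.5810]  P^-=[0.5642]  S=[1.1542]  K=[0.4888]  nu=[2.0810]  x^+=[0.4363]  P^+=[0.2884]
step 2: x^-=[0.3621]  P^-=[0.5287]  S=[1.1187]  K=[0.4726]  nu=[-4.0521]  x^+=[-1.5529]  P^+=[0.2788]

P_post[0,0] = 0.2788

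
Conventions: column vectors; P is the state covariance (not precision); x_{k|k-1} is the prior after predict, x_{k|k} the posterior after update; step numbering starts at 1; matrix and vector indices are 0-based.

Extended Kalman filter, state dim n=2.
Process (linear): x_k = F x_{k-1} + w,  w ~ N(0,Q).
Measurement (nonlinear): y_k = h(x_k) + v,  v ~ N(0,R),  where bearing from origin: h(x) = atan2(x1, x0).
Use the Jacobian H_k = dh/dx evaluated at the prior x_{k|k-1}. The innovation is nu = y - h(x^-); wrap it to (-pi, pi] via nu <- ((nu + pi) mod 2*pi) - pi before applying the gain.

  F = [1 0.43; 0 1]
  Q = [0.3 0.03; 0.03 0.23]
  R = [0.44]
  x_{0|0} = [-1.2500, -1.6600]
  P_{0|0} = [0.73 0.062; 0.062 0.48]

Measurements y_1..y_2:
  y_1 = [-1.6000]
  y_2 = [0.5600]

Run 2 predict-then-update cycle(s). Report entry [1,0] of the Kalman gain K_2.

K[1,0] = -0.2001

step 1: x^-=[-1.9638, -1.6600]  P^-=[1.1721 0.2984; 0.2984 0.7100]  H_jac=[0.2511 -0.2970]  S=[0.5320]  K=[0.3865; -0.2556]  nu=[0.8398]  x^+=[-1.6392, -1.8746]  P^+=[1.0926 0.3509; 0.3509 0.6753]
step 2: x^-=[-2.4453, -1.8746]  P^-=[1.8193 0.6713; 0.6713 0.9053]  H_jac=[0.1975 -0.2576]  S=[0.5027]  K=[0.3706; -0.2001]  nu=[3.0475]  x^+=[-1.3157, -2.4845]  P^+=[1.7502 0.7086; 0.7086 0.8851]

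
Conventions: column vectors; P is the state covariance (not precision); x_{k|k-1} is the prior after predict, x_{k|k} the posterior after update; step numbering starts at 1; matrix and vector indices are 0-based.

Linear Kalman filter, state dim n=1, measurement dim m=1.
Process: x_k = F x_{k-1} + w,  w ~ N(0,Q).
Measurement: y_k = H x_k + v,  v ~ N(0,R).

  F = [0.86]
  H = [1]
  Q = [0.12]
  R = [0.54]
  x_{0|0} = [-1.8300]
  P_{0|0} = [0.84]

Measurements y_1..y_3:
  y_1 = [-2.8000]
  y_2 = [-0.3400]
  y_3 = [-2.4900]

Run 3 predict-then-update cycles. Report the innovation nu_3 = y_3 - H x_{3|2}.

innov = [-1.3514]

step 1: x^-=[-1.5738]  P^-=[0.7413]  S=[1.2813]  K=[0.5785]  nu=[-1.2262]  x^+=[-2.2832]  P^+=[0.3124]
step 2: x^-=[-1.9636]  P^-=[0.3511]  S=[0.8911]  K=[0.3940]  nu=[1.6236]  x^+=[-1.3239]  P^+=[0.2127]
step 3: x^-=[-1.1386]  P^-=[0.2773]  S=[0.8173]  K=[0.3393]  nu=[-1.3514]  x^+=[-1.5971]  P^+=[0.1832]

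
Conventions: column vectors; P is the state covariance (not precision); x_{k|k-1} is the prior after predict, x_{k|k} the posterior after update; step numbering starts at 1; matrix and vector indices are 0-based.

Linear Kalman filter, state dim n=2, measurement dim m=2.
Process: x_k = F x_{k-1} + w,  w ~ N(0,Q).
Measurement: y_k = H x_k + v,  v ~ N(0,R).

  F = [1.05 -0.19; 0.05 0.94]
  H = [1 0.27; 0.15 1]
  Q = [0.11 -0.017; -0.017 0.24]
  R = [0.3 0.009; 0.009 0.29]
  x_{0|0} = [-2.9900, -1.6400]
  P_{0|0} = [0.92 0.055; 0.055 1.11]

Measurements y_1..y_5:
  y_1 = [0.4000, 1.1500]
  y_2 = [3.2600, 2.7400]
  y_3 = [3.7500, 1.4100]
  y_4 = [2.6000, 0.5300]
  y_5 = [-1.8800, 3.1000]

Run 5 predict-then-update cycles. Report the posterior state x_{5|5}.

x_post = [-0.1680, 2.1002]

step 1: x^-=[-2.8279, -1.6911]  P^-=[1.1424 -0.1132; -0.1132 1.2283]  S=[1.4708 0.3942; 0.3942 1.5100]  K=[0.8017 -0.1708; -0.0715 0.8208]  nu=[3.6845, 3.2653]  x^+=[-0.4316, 0.7258]  P^+=[0.2610 -0.0815; -0.0815 0.2496]
step 2: x^-=[-0.5911, 0.6606]  P^-=[0.4392 -0.1275; -0.1275 0.4536]  S=[0.7034 0.0647; 0.0647 0.7152]  K=[0.5883 -0.1394; -0.0635 0.6132]  nu=[3.6727, 2.1680]  x^+=[1.2673, 1.7566]  P^+=[0.1925 -0.0640; -0.0640 0.1869]
step 3: x^-=[0.9969, 1.7146]  P^-=[0.3545 -0.1028; -0.1028 0.3996]  S=[0.6281 0.0631; 0.0631 0.6667]  K=[0.5327 -0.1249; -0.0503 0.5809]  nu=[2.2901, -0.4541]  x^+=[2.2737, 1.3356]  P^+=[0.1742 -0.0576; -0.0576 0.1767]
step 4: x^-=[2.1336, 1.3692]  P^-=[0.3314 -0.0957; -0.0957 0.3911]  S=[0.6083 0.0648; 0.0648 0.6599]  K=[0.5152 -0.1202; -0.0449 0.5754]  nu=[0.0967, -1.1592]  x^+=[2.3228, 0.6978]  P^+=[0.1685 -0.0555; -0.0555 0.1748]
step 5: x^-=[2.3063, 0.7721]  P^-=[0.3242 -0.0936; -0.0936 0.3896]  S=[0.6020 0.0654; 0.0654 0.6588]  K=[0.5094 -0.1189; -0.0432 0.5744]  nu=[-4.3948, 1.9819]  x^+=[-0.1680, 2.1002]  P^+=[0.1666 -0.0549; -0.0549 0.1744]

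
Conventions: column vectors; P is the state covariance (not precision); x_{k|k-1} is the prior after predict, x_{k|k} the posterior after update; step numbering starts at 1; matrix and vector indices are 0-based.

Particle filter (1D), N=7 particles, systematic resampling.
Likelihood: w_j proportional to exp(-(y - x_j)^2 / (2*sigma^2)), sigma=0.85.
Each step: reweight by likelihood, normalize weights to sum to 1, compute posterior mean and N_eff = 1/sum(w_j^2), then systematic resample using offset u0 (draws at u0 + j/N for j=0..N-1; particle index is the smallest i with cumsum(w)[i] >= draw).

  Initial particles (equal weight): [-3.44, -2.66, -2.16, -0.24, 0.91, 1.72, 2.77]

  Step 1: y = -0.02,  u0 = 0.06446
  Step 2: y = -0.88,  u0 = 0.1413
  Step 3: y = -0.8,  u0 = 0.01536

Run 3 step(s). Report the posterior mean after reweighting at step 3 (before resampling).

step 1: w=[0.0002, 0.0047, 0.0248, 0.5706, 0.3243, 0.0726, 0.0027]  mean=0.2237  Neff=2.2897  idx=[3, 3, 3, 3, 4, 4, 4]
step 2: w=[0.2255, 0.2255, 0.2255, 0.2255, 0.0326, 0.0326, 0.0326]  mean=-0.1275  Neff=4.8387  idx=[0, 1, 1, 2, 3, 3, 6]
step 3: w=[0.1622, 0.1622, 0.1622, 0.1622, 0.1622, 0.1622, 0.0266]  mean=-0.2094  Neff=6.3046  idx=[0, 0, 1, 2, 3, 4, 5]

post_mean = -0.2094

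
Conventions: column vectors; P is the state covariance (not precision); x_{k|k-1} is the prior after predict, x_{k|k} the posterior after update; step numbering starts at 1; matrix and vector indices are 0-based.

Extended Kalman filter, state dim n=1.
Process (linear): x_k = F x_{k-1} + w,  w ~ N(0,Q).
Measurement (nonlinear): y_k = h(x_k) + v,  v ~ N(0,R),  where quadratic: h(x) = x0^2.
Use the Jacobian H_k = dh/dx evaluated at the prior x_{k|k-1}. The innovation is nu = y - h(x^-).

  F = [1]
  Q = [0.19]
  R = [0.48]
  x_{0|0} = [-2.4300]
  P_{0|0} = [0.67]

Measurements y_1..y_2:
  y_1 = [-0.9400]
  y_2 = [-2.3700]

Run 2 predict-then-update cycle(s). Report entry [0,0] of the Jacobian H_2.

step 1: x^-=[-2.4300]  P^-=[0.8600]  H_jac=[-4.8600]  S=[20.7929]  K=[-0.2010]  nu=[-6.8449]  x^+=[-1.0541]  P^+=[0.0199]
step 2: x^-=[-1.0541]  P^-=[0.2099]  H_jac=[-2.1082]  S=[1.4127]  K=[-0.3132]  nu=[-3.4811]  x^+=[0.0361]  P^+=[0.0713]

H_jac[0,0] = -2.1082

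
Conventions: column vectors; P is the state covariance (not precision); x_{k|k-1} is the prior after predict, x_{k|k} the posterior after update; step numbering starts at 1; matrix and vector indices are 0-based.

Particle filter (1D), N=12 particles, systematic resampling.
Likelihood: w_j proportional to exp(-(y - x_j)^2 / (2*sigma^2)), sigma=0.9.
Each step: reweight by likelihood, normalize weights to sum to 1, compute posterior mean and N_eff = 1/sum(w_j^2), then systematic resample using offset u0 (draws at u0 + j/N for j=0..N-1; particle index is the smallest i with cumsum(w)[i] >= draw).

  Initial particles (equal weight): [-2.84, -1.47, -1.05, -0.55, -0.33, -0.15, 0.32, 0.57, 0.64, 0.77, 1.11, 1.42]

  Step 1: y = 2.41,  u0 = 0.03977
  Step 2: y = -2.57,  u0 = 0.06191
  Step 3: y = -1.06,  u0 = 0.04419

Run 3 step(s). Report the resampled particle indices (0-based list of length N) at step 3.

resampled_idx = [0, 1, 1, 2, 3, 3, 4, 5, 6, 7, 8, 10]

step 1: w=[0.0000, 0.0001, 0.0004, 0.0031, 0.0067, 0.0120, 0.0463, 0.0849, 0.0993, 0.1305, 0.2419, 0.3749]  mean=1.0218  Neff=4.2466  idx=[6, 7, 8, 9, 9, 10, 10, 10, 11, 11, 11, 11]
step 2: w=[0.4530, 0.1786, 0.1358, 0.0803, 0.0803, 0.0184, 0.0184, 0.0184, 0.0042, 0.0042, 0.0042, 0.0042]  mean=0.5426  Neff=3.7108  idx=[0, 0, 0, 0, 0, 1, 1, 2, 2, 3, 4, 7]
step 3: w=[0.1199, 0.1199, 0.1199, 0.1199, 0.1199, 0.0753, 0.0753, 0.0652, 0.0652, 0.0491, 0.0491, 0.0212]  mean=0.4604  Neff=10.3107  idx=[0, 1, 1, 2, 3, 3, 4, 5, 6, 7, 8, 10]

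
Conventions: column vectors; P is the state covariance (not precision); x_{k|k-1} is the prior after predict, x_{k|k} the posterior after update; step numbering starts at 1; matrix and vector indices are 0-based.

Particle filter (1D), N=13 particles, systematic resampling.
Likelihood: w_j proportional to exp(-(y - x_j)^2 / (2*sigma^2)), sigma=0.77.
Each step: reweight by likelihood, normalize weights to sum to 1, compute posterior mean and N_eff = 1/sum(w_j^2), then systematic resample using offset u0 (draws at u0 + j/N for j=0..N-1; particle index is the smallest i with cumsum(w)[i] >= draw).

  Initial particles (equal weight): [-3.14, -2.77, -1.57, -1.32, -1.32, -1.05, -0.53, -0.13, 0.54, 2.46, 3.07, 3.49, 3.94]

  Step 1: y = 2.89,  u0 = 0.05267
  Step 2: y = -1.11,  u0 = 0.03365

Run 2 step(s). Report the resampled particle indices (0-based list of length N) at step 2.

step 1: w=[0.0000, 0.0000, 0.0000, 0.0000, 0.0000, 0.0000, 0.0000, 0.0002, 0.0032, 0.2879, 0.3275, 0.2484, 0.1328]  mean=3.1056  Neff=3.7105  idx=[9, 9, 9, 9, 10, 10, 10, 10, 11, 11, 11, 12, 12]
step 2: w=[0.2453, 0.2453, 0.2453, 0.2453, 0.0046, 0.0046, 0.0046, 0.0046, 0.0002, 0.0002, 0.0002, 0.0000, 0.0000]  mean=2.4718  Neff=4.1536  idx=[0, 0, 0, 1, 1, 1, 2, 2, 2, 2, 3, 3, 3]

resampled_idx = [0, 0, 0, 1, 1, 1, 2, 2, 2, 2, 3, 3, 3]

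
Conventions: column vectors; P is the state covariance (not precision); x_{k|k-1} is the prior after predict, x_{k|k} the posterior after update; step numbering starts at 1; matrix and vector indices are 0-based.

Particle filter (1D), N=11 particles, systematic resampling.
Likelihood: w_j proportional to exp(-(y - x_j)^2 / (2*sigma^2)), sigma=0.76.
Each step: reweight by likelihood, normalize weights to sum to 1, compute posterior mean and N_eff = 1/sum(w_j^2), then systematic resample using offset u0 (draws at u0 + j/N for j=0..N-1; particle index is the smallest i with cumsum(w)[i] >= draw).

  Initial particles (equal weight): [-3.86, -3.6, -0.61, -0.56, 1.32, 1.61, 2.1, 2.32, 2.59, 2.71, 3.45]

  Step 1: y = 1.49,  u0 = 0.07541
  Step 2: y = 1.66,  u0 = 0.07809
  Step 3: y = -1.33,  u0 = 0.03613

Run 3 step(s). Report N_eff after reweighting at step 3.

N_eff = 4.4888

step 1: w=[0.0000, 0.0000, 0.0056, 0.0067, 0.2470, 0.2501, 0.1835, 0.1395, 0.0888, 0.0698, 0.0091]  mean=1.8811  Neff=5.2748  idx=[4, 4, 4, 5, 5, 6, 6, 7, 7, 8, 9]
step 2: w=[0.1048, 0.1048, 0.1048, 0.1156, 0.1156, 0.0980, 0.0980, 0.0795, 0.0795, 0.0548, 0.0446]  mean=1.8304  Neff=10.3606  idx=[0, 1, 2, 3, 4, 4, 5, 6, 7, 8, 10]
step 3: w=[0.2646, 0.2646, 0.2646, 0.0650, 0.0650, 0.0650, 0.0044, 0.0044, 0.0011, 0.0011, 0.0001]  mean=1.3858  Neff=4.4888  idx=[0, 0, 0, 1, 1, 1, 2, 2, 2, 3, 5]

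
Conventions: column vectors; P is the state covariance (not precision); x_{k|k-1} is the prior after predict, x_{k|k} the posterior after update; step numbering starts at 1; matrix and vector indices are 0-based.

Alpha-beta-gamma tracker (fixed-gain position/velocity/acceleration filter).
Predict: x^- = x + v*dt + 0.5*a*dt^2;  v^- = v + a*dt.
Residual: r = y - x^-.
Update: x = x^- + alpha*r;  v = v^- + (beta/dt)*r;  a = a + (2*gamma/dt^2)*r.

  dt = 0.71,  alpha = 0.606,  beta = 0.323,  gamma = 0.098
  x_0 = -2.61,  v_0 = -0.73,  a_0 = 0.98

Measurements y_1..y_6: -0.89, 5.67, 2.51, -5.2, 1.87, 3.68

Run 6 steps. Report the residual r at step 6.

resid = 3.9164

step 1: x_pred=-2.8813  r=1.9913  x^+=-1.6746  v^+=0.8717  a^+=1.7542
step 2: x_pred=-0.6135  r=6.2835  x^+=3.1943  v^+=4.9758  a^+=4.1973
step 3: x_pred=7.7850  r=-5.2750  x^+=4.5884  v^+=5.5561  a^+=2.1463
step 4: x_pred=9.0742  r=-14.2742  x^+=0.4240  v^+=0.5863  a^+=-3.4036
step 5: x_pred=-0.0176  r=1.8876  x^+=1.1263  v^+=-0.9716  a^+=-2.6697
step 6: x_pred=-0.2364  r=3.9164  x^+=2.1369  v^+=-1.0854  a^+=-1.1469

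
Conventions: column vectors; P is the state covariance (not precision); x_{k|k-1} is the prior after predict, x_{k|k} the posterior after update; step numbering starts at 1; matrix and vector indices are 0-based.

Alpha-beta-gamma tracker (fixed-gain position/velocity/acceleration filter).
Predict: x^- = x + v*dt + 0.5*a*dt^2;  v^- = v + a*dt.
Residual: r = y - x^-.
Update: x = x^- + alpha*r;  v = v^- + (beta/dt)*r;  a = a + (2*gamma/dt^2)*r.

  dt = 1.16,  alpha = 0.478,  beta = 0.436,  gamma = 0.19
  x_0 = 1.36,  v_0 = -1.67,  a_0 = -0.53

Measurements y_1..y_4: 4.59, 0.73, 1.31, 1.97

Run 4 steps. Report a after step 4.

a_post = 0.0282

step 1: x_pred=-0.9338  r=5.5238  x^+=1.7066  v^+=-0.2086  a^+=1.0299
step 2: x_pred=2.1575  r=-1.4275  x^+=1.4752  v^+=0.4495  a^+=0.6268
step 3: x_pred=2.4183  r=-1.1083  x^+=1.8886  v^+=0.7600  a^+=0.3138
step 4: x_pred=2.9813  r=-1.0113  x^+=2.4979  v^+=0.7439  a^+=0.0282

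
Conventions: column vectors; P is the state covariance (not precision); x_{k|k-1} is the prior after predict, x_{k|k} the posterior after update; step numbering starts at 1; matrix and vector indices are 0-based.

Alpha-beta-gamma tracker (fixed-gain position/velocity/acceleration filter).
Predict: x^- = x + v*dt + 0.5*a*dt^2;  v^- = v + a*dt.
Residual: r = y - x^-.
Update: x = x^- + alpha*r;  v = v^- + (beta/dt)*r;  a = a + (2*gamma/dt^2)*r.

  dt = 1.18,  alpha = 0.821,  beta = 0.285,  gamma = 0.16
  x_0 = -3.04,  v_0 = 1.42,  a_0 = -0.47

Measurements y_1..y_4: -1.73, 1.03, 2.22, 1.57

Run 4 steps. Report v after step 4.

v_post = 0.6881

step 1: x_pred=-1.6916  r=-0.0384  x^+=-1.7231  v^+=0.8561  a^+=-0.4788
step 2: x_pred=-1.0463  r=2.0763  x^+=0.6584  v^+=0.7926  a^+=-0.0017
step 3: x_pred=1.5924  r=0.6276  x^+=2.1077  v^+=0.9422  a^+=0.1426
step 4: x_pred=3.3187  r=-1.7487  x^+=1.8830  v^+=0.6881  a^+=-0.2593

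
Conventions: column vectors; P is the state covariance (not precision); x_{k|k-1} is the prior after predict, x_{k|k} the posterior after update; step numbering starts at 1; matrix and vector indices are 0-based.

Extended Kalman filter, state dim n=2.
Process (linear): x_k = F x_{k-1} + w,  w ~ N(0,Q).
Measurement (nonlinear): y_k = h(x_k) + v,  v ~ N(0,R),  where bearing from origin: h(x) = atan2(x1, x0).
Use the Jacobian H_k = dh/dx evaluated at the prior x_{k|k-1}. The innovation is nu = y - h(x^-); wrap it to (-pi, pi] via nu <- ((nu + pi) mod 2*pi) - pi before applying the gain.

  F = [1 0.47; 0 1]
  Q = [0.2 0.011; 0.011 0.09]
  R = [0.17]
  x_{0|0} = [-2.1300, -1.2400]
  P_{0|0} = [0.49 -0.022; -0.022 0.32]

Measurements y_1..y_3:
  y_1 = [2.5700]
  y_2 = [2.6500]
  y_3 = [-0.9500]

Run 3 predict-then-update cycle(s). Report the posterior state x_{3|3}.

x_post = [-4.4465, -1.6273]

step 1: x^-=[-2.7128, -1.2400]  P^-=[0.7400 0.1394; 0.1394 0.4100]  H_jac=[0.1394 -0.3049]  S=[0.2106]  K=[0.2878; -0.5013]  nu=[-1.0003]  x^+=[-3.0007, -0.7386]  P^+=[0.7226 0.1698; 0.1698 0.3571]
step 2: x^-=[-3.3479, -0.7386]  P^-=[1.1610 0.3486; 0.3486 0.4471]  H_jac=[0.0628 -0.2848]  S=[0.1984]  K=[-0.1328; -0.5315]  nu=[-0.7087]  x^+=[-3.2538, -0.3619]  P^+=[1.1575 0.3346; 0.3346 0.3910]
step 3: x^-=[-3.4239, -0.3619]  P^-=[1.7585 0.5294; 0.5294 0.4810]  H_jac=[0.0305 -0.2888]  S=[0.2024]  K=[-0.4902; -0.6065]  nu=[2.0863]  x^+=[-4.4465, -1.6273]  P^+=[1.7098 0.4692; 0.4692 0.4066]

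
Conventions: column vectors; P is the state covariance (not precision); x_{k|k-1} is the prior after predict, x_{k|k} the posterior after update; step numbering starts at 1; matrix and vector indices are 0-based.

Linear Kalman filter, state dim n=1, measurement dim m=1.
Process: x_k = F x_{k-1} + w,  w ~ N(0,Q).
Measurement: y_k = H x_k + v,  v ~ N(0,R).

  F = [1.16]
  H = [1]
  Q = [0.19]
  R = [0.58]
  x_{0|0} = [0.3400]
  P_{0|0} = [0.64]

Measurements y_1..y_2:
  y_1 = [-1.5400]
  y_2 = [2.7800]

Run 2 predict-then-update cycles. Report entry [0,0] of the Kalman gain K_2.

step 1: x^-=[0.3944]  P^-=[1.0512]  S=[1.6312]  K=[0.6444]  nu=[-1.9344]  x^+=[-0.8522]  P^+=[0.3738]
step 2: x^-=[-0.9885]  P^-=[0.6929]  S=[1.2729]  K=[0.5444]  nu=[3.7685]  x^+=[1.0629]  P^+=[0.3157]

K[0,0] = 0.5444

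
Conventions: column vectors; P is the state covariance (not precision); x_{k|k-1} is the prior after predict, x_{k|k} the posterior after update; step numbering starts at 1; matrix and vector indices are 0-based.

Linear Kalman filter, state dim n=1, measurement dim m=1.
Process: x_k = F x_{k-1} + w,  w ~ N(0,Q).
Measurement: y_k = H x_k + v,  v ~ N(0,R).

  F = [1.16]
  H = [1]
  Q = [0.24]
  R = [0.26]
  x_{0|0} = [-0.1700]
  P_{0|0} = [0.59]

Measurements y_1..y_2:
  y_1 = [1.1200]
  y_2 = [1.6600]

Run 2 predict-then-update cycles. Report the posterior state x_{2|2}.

x_post = [1.4373]

step 1: x^-=[-0.1972]  P^-=[1.0339]  S=[1.2939]  K=[0.7991]  nu=[1.3172]  x^+=[0.8553]  P^+=[0.2078]
step 2: x^-=[0.9922]  P^-=[0.5196]  S=[0.7796]  K=[0.6665]  nu=[0.6678]  x^+=[1.4373]  P^+=[0.1733]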